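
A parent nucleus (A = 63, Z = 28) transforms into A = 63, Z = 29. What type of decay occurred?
ΔA = 0, ΔZ = +1 ⇒ beta-minus decay (β⁻)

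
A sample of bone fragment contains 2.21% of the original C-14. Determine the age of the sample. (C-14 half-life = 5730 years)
Age = t½ × log₂(1/ratio) = 31510 years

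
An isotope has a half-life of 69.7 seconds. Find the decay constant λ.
λ = ln(2)/t½ = 0.009945 second⁻¹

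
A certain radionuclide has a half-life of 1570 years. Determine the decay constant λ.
λ = ln(2)/t½ = 4.415e-4 year⁻¹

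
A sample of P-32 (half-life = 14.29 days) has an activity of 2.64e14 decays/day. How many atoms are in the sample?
N = A/λ = 5.443e15 atoms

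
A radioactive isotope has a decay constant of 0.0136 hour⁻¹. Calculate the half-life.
t½ = ln(2)/λ = 50.97 hours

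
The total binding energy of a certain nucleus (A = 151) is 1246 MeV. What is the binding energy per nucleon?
B.E./A = 1246/151 = 8.252 MeV/nucleon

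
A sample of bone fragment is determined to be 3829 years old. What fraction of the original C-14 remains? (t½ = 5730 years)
N/N₀ = (1/2)^(t/t½) = 0.6293 = 62.9%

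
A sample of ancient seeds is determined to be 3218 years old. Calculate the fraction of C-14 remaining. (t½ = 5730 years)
N/N₀ = (1/2)^(t/t½) = 0.6775 = 67.8%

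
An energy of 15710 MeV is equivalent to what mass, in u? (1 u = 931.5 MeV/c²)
m = E/c² = 16.87 u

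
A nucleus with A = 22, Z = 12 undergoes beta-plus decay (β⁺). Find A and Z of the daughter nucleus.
Daughter: A = 22, Z = 11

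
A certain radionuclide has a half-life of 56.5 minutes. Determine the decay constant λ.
λ = ln(2)/t½ = 0.01227 minute⁻¹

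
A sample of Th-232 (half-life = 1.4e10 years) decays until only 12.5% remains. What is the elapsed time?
t = t½ × log₂(N₀/N) = 4.2e10 years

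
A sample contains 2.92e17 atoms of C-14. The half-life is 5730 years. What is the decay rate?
A = λN = 3.532e13 decays/year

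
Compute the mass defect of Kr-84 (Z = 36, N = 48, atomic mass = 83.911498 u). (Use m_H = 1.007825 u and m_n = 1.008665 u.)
Δm = Z·m_H + N·m_n − M = 0.7861 u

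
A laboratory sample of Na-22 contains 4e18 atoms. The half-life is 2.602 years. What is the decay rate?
A = λN = 1.066e18 decays/year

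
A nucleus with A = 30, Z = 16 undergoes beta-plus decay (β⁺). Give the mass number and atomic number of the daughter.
Daughter: A = 30, Z = 15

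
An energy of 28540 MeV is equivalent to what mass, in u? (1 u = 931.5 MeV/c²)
m = E/c² = 30.64 u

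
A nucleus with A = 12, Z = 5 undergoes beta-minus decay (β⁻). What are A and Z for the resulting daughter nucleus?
Daughter: A = 12, Z = 6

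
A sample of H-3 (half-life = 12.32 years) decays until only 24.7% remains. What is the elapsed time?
t = t½ × log₂(N₀/N) = 24.85 years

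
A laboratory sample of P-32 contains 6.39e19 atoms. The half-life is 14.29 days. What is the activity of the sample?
A = λN = 3.1e18 decays/day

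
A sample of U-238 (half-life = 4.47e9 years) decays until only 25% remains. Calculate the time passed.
t = t½ × log₂(N₀/N) = 8.94e9 years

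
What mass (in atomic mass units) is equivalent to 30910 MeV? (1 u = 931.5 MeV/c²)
m = E/c² = 33.18 u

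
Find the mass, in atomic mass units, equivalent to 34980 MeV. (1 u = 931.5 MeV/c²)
m = E/c² = 37.55 u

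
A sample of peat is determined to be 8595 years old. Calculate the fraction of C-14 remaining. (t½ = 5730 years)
N/N₀ = (1/2)^(t/t½) = 0.3536 = 35.4%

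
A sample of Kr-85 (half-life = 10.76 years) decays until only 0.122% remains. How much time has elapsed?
t = t½ × log₂(N₀/N) = 104.1 years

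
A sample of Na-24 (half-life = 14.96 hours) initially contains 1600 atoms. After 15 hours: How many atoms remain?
N = N₀(1/2)^(t/t½) = 798.5 atoms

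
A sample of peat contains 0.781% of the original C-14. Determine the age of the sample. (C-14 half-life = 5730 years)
Age = t½ × log₂(1/ratio) = 40110 years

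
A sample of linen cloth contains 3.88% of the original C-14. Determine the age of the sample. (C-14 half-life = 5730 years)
Age = t½ × log₂(1/ratio) = 26860 years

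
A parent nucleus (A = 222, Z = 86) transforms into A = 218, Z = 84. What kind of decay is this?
ΔA = -4, ΔZ = -2 ⇒ alpha decay (α)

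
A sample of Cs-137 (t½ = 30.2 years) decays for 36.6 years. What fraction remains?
N/N₀ = (1/2)^(t/t½) = 0.4317 = 43.2%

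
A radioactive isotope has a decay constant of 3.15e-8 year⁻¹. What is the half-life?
t½ = ln(2)/λ = 2.2e7 years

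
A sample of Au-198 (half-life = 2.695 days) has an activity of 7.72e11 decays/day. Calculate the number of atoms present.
N = A/λ = 3.002e12 atoms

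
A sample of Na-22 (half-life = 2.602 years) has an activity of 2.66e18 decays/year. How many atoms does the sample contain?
N = A/λ = 9.985e18 atoms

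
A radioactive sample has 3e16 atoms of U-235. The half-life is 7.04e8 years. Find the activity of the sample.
A = λN = 2.954e7 decays/year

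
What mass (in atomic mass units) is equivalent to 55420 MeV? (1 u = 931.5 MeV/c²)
m = E/c² = 59.5 u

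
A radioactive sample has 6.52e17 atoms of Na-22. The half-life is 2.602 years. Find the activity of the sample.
A = λN = 1.737e17 decays/year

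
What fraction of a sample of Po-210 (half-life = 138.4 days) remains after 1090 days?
N/N₀ = (1/2)^(t/t½) = 0.004258 = 0.426%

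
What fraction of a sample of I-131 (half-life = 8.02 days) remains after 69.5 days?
N/N₀ = (1/2)^(t/t½) = 0.002462 = 0.246%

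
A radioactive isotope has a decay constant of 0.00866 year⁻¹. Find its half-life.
t½ = ln(2)/λ = 80.04 years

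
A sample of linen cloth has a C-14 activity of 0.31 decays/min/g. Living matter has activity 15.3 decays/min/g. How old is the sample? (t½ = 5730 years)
Age = t½ × log₂(A₀/A) = 32230 years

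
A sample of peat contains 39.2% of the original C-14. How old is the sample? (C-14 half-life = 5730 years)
Age = t½ × log₂(1/ratio) = 7742 years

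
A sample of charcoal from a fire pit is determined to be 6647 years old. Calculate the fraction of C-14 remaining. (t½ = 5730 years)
N/N₀ = (1/2)^(t/t½) = 0.4475 = 44.8%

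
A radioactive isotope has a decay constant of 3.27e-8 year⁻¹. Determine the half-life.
t½ = ln(2)/λ = 2.12e7 years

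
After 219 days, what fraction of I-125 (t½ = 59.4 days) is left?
N/N₀ = (1/2)^(t/t½) = 0.07765 = 7.77%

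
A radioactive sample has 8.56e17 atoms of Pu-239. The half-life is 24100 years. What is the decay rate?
A = λN = 2.462e13 decays/year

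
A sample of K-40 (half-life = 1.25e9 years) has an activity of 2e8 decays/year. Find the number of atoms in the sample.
N = A/λ = 3.607e17 atoms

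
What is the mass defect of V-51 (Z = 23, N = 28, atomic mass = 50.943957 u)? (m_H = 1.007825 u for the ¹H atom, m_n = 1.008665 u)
Δm = Z·m_H + N·m_n − M = 0.4786 u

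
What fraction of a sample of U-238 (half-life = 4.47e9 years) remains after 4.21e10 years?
N/N₀ = (1/2)^(t/t½) = 0.001461 = 0.146%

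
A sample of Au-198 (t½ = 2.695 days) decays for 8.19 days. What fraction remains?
N/N₀ = (1/2)^(t/t½) = 0.1217 = 12.2%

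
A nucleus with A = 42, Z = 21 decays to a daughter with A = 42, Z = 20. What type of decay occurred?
ΔA = 0, ΔZ = -1 ⇒ beta-plus decay (β⁺) or electron capture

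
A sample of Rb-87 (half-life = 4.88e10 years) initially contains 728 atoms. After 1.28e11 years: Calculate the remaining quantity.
N = N₀(1/2)^(t/t½) = 118.2 atoms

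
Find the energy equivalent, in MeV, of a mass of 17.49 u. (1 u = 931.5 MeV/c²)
E = mc² = 16290 MeV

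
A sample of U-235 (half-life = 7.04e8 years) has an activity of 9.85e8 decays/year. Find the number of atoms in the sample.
N = A/λ = 1e18 atoms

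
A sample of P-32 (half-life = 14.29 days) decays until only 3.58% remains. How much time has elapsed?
t = t½ × log₂(N₀/N) = 68.65 days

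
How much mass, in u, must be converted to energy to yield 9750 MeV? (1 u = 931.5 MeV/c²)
m = E/c² = 10.47 u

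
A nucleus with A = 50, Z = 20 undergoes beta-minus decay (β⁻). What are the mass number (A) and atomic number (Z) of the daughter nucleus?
Daughter: A = 50, Z = 21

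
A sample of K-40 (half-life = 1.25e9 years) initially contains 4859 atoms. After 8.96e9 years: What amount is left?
N = N₀(1/2)^(t/t½) = 33.79 atoms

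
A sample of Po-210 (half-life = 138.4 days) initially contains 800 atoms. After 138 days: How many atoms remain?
N = N₀(1/2)^(t/t½) = 400.8 atoms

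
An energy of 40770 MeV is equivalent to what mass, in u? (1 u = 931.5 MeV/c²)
m = E/c² = 43.77 u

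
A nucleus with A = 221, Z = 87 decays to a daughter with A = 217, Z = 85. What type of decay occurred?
ΔA = -4, ΔZ = -2 ⇒ alpha decay (α)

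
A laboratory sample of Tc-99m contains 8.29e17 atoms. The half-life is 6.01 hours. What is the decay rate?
A = λN = 9.561e16 decays/hour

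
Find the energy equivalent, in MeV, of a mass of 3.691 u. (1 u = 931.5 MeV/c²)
E = mc² = 3438 MeV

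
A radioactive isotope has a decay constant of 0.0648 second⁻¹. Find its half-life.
t½ = ln(2)/λ = 10.7 seconds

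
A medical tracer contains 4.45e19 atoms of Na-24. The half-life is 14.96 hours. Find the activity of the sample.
A = λN = 2.062e18 decays/hour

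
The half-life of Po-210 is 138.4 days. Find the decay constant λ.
λ = ln(2)/t½ = 0.005008 day⁻¹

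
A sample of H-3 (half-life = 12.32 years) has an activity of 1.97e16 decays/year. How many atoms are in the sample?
N = A/λ = 3.501e17 atoms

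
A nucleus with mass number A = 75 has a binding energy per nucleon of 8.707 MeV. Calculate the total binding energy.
B.E. = 8.707 × 75 = 653 MeV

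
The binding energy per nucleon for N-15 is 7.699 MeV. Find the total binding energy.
B.E. = 7.699 × 15 = 115.5 MeV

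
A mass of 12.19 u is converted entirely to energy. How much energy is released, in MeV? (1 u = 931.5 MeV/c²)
E = mc² = 11350 MeV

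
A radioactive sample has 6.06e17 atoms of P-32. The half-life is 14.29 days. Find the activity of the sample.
A = λN = 2.939e16 decays/day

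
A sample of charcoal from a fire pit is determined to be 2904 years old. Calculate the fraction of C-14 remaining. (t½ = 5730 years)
N/N₀ = (1/2)^(t/t½) = 0.7038 = 70.4%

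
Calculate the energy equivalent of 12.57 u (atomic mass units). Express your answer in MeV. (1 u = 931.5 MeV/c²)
E = mc² = 11710 MeV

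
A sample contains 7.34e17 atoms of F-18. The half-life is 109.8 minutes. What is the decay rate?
A = λN = 4.634e15 decays/minute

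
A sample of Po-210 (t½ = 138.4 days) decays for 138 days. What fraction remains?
N/N₀ = (1/2)^(t/t½) = 0.501 = 50.1%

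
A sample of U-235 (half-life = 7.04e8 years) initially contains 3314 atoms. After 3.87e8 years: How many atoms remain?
N = N₀(1/2)^(t/t½) = 2264 atoms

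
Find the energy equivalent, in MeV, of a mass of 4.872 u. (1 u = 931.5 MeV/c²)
E = mc² = 4538 MeV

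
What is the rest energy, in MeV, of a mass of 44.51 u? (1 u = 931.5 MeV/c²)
E = mc² = 41460 MeV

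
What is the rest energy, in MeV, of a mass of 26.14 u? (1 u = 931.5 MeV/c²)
E = mc² = 24350 MeV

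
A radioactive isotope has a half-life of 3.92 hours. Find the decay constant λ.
λ = ln(2)/t½ = 0.1768 hour⁻¹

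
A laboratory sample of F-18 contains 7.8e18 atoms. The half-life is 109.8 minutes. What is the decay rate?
A = λN = 4.924e16 decays/minute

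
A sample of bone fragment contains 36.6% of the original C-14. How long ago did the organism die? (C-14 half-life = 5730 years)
Age = t½ × log₂(1/ratio) = 8309 years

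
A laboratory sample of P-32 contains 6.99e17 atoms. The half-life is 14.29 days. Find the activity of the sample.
A = λN = 3.391e16 decays/day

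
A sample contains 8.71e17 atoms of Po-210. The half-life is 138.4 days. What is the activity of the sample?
A = λN = 4.362e15 decays/day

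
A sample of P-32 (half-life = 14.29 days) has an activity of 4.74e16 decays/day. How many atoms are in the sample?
N = A/λ = 9.772e17 atoms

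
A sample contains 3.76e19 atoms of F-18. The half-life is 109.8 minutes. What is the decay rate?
A = λN = 2.374e17 decays/minute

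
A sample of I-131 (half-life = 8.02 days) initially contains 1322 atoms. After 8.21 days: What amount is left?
N = N₀(1/2)^(t/t½) = 650.2 atoms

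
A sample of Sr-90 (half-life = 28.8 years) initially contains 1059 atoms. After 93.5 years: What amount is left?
N = N₀(1/2)^(t/t½) = 111.6 atoms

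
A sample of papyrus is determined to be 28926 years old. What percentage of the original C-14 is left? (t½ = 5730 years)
N/N₀ = (1/2)^(t/t½) = 0.03022 = 3.02%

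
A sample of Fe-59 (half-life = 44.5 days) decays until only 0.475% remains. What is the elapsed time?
t = t½ × log₂(N₀/N) = 343.4 days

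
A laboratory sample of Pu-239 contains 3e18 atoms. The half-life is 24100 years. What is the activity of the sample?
A = λN = 8.628e13 decays/year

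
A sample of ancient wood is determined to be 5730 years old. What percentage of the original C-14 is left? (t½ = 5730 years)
N/N₀ = (1/2)^(t/t½) = 0.5 = 50%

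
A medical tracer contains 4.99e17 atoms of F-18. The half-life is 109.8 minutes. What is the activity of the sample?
A = λN = 3.15e15 decays/minute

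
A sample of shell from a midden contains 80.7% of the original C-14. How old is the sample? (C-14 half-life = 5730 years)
Age = t½ × log₂(1/ratio) = 1773 years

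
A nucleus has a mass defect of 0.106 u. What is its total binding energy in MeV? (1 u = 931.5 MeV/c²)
B.E. = Δm × 931.5 = 98.74 MeV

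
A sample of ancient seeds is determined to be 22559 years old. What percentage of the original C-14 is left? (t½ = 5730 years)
N/N₀ = (1/2)^(t/t½) = 0.06529 = 6.53%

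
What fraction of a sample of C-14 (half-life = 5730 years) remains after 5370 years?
N/N₀ = (1/2)^(t/t½) = 0.5223 = 52.2%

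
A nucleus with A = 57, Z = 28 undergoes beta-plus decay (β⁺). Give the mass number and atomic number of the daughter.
Daughter: A = 57, Z = 27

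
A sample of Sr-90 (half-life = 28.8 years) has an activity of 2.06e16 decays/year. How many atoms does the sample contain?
N = A/λ = 8.559e17 atoms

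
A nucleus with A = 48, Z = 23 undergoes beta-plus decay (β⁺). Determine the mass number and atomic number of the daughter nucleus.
Daughter: A = 48, Z = 22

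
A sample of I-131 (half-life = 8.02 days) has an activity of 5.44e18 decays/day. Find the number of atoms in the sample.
N = A/λ = 6.294e19 atoms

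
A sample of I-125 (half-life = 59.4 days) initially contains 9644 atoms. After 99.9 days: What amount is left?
N = N₀(1/2)^(t/t½) = 3006 atoms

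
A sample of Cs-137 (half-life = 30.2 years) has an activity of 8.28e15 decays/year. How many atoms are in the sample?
N = A/λ = 3.608e17 atoms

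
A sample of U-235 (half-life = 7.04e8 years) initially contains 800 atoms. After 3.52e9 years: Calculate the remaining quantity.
N = N₀(1/2)^(t/t½) = 25 atoms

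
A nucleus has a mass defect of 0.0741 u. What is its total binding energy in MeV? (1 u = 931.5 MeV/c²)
B.E. = Δm × 931.5 = 69.02 MeV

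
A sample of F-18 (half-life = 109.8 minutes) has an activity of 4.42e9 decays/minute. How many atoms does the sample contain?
N = A/λ = 7.002e11 atoms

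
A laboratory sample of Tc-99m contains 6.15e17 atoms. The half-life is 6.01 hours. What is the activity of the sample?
A = λN = 7.093e16 decays/hour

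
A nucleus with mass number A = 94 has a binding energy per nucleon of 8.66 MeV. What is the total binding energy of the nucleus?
B.E. = 8.66 × 94 = 814 MeV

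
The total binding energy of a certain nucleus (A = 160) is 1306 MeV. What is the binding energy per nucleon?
B.E./A = 1306/160 = 8.162 MeV/nucleon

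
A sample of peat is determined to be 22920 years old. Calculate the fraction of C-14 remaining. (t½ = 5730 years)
N/N₀ = (1/2)^(t/t½) = 0.0625 = 6.25%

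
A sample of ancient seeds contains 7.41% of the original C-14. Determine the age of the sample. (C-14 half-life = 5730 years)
Age = t½ × log₂(1/ratio) = 21510 years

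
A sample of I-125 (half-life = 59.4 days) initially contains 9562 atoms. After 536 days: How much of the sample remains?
N = N₀(1/2)^(t/t½) = 18.37 atoms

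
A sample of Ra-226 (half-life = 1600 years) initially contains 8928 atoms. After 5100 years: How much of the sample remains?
N = N₀(1/2)^(t/t½) = 980 atoms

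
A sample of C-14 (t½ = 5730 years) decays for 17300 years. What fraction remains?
N/N₀ = (1/2)^(t/t½) = 0.1233 = 12.3%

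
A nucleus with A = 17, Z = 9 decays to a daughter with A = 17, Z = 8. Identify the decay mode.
ΔA = 0, ΔZ = -1 ⇒ beta-plus decay (β⁺) or electron capture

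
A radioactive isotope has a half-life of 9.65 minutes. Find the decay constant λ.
λ = ln(2)/t½ = 0.07183 minute⁻¹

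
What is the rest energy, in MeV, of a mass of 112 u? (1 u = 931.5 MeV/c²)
E = mc² = 1.043e5 MeV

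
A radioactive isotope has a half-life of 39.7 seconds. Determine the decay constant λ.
λ = ln(2)/t½ = 0.01746 second⁻¹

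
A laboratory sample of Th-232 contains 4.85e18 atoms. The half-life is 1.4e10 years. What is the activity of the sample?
A = λN = 2.401e8 decays/year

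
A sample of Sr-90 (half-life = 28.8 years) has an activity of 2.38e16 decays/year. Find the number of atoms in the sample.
N = A/λ = 9.889e17 atoms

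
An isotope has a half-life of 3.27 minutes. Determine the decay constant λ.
λ = ln(2)/t½ = 0.212 minute⁻¹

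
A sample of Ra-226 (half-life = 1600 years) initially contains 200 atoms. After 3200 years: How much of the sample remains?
N = N₀(1/2)^(t/t½) = 50 atoms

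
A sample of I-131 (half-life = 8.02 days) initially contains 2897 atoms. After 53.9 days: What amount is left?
N = N₀(1/2)^(t/t½) = 27.47 atoms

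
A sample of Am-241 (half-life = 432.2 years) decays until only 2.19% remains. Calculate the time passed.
t = t½ × log₂(N₀/N) = 2383 years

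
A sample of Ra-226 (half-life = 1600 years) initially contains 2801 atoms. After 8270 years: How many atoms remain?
N = N₀(1/2)^(t/t½) = 77.87 atoms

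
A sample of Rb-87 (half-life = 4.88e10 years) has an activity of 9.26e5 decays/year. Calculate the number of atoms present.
N = A/λ = 6.519e16 atoms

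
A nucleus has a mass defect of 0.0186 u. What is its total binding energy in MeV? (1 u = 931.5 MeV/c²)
B.E. = Δm × 931.5 = 17.33 MeV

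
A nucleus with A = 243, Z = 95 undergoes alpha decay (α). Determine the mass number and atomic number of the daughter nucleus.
Daughter: A = 239, Z = 93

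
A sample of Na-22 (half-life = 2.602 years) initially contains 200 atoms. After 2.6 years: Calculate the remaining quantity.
N = N₀(1/2)^(t/t½) = 100.1 atoms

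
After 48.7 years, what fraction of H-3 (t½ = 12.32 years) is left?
N/N₀ = (1/2)^(t/t½) = 0.06457 = 6.46%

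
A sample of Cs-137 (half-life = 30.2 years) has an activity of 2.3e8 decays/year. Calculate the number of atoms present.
N = A/λ = 1.002e10 atoms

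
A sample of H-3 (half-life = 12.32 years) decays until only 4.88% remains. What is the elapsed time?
t = t½ × log₂(N₀/N) = 53.68 years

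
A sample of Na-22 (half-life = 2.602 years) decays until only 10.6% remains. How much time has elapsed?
t = t½ × log₂(N₀/N) = 8.425 years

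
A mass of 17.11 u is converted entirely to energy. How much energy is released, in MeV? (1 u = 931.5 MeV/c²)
E = mc² = 15940 MeV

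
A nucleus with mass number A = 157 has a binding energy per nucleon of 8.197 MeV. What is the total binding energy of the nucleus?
B.E. = 8.197 × 157 = 1287 MeV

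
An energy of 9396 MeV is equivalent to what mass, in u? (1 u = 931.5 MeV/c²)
m = E/c² = 10.09 u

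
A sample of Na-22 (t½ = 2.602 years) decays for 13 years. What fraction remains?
N/N₀ = (1/2)^(t/t½) = 0.03133 = 3.13%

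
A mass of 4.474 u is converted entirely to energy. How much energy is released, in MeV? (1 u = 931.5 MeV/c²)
E = mc² = 4168 MeV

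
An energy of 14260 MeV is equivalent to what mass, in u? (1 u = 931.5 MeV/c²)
m = E/c² = 15.31 u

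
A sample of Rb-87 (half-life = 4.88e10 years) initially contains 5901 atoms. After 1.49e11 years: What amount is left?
N = N₀(1/2)^(t/t½) = 710.9 atoms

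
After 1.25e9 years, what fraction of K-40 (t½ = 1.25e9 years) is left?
N/N₀ = (1/2)^(t/t½) = 0.5 = 50%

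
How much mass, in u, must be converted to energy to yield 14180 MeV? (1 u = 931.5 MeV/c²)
m = E/c² = 15.22 u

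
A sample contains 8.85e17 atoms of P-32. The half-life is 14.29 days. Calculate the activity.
A = λN = 4.293e16 decays/day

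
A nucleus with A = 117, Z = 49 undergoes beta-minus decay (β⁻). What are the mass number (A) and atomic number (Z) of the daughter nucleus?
Daughter: A = 117, Z = 50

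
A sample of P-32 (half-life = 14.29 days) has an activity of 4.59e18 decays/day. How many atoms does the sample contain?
N = A/λ = 9.463e19 atoms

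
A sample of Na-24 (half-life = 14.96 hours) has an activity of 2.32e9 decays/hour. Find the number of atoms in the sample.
N = A/λ = 5.007e10 atoms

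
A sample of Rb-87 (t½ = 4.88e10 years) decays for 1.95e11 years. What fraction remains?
N/N₀ = (1/2)^(t/t½) = 0.06268 = 6.27%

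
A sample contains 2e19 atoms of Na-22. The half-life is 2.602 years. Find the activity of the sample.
A = λN = 5.328e18 decays/year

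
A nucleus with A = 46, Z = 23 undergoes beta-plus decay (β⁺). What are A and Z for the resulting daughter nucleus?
Daughter: A = 46, Z = 22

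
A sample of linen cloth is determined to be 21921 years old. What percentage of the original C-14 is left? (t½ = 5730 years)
N/N₀ = (1/2)^(t/t½) = 0.07053 = 7.05%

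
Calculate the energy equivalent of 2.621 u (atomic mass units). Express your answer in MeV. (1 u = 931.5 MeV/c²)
E = mc² = 2441 MeV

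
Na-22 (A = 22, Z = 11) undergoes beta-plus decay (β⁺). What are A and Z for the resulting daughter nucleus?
Daughter: A = 22, Z = 10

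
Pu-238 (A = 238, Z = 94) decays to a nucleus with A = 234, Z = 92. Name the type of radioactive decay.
ΔA = -4, ΔZ = -2 ⇒ alpha decay (α)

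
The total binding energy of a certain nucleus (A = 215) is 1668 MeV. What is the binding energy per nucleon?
B.E./A = 1668/215 = 7.758 MeV/nucleon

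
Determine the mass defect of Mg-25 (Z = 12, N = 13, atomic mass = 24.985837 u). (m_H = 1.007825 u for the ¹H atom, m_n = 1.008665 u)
Δm = Z·m_H + N·m_n − M = 0.2207 u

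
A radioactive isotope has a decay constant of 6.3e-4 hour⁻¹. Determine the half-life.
t½ = ln(2)/λ = 1100 hours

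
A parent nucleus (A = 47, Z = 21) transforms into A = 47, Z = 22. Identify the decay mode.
ΔA = 0, ΔZ = +1 ⇒ beta-minus decay (β⁻)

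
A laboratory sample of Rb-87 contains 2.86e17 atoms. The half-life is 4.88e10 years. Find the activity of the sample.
A = λN = 4.062e6 decays/year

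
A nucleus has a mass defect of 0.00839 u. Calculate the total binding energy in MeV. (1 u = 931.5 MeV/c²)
B.E. = Δm × 931.5 = 7.815 MeV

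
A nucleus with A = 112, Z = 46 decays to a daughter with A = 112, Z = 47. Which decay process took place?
ΔA = 0, ΔZ = +1 ⇒ beta-minus decay (β⁻)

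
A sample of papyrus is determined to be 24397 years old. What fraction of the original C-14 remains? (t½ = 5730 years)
N/N₀ = (1/2)^(t/t½) = 0.05227 = 5.23%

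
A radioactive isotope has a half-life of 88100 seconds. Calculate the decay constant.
λ = ln(2)/t½ = 7.868e-6 second⁻¹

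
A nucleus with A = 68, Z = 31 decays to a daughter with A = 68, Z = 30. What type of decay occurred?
ΔA = 0, ΔZ = -1 ⇒ beta-plus decay (β⁺) or electron capture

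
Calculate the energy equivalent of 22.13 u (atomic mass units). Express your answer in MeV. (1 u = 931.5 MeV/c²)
E = mc² = 20610 MeV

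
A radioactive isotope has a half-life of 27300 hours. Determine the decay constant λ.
λ = ln(2)/t½ = 2.539e-5 hour⁻¹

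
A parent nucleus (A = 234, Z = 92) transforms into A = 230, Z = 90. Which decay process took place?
ΔA = -4, ΔZ = -2 ⇒ alpha decay (α)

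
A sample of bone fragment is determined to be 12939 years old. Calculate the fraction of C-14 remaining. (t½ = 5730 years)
N/N₀ = (1/2)^(t/t½) = 0.209 = 20.9%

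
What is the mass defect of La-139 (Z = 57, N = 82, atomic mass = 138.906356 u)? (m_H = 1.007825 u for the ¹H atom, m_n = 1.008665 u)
Δm = Z·m_H + N·m_n − M = 1.25 u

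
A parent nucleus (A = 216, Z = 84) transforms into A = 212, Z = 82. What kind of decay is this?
ΔA = -4, ΔZ = -2 ⇒ alpha decay (α)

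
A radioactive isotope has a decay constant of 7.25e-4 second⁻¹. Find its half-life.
t½ = ln(2)/λ = 956.1 seconds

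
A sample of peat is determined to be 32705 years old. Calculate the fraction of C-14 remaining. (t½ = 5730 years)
N/N₀ = (1/2)^(t/t½) = 0.01913 = 1.91%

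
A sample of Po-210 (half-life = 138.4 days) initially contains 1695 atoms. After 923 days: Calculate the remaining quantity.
N = N₀(1/2)^(t/t½) = 16.66 atoms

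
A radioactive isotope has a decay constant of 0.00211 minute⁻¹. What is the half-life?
t½ = ln(2)/λ = 328.5 minutes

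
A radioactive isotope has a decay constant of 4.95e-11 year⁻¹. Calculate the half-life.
t½ = ln(2)/λ = 1.4e10 years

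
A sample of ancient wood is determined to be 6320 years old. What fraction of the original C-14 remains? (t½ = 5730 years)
N/N₀ = (1/2)^(t/t½) = 0.4656 = 46.6%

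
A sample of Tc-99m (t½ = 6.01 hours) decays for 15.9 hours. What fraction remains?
N/N₀ = (1/2)^(t/t½) = 0.1598 = 16%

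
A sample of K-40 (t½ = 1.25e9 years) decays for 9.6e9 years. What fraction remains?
N/N₀ = (1/2)^(t/t½) = 0.004876 = 0.488%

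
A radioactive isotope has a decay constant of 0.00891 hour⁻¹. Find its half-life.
t½ = ln(2)/λ = 77.79 hours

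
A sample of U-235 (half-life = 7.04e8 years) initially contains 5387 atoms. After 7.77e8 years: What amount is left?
N = N₀(1/2)^(t/t½) = 2507 atoms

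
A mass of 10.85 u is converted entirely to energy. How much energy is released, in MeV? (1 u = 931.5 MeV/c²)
E = mc² = 10110 MeV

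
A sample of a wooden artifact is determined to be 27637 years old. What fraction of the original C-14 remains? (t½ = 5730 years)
N/N₀ = (1/2)^(t/t½) = 0.03532 = 3.53%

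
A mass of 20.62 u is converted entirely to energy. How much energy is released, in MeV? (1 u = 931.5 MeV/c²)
E = mc² = 19210 MeV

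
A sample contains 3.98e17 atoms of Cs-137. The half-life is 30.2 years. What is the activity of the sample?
A = λN = 9.135e15 decays/year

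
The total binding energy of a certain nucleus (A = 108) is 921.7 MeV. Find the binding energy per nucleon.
B.E./A = 921.7/108 = 8.534 MeV/nucleon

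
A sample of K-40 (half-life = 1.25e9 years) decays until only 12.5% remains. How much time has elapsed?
t = t½ × log₂(N₀/N) = 3.75e9 years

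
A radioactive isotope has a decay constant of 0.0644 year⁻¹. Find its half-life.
t½ = ln(2)/λ = 10.76 years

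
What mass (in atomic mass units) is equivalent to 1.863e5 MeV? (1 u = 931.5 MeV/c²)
m = E/c² = 200 u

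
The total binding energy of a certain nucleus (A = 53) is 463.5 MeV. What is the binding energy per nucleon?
B.E./A = 463.5/53 = 8.745 MeV/nucleon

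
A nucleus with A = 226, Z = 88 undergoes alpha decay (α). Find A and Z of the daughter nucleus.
Daughter: A = 222, Z = 86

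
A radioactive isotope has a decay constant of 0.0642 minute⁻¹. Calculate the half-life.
t½ = ln(2)/λ = 10.8 minutes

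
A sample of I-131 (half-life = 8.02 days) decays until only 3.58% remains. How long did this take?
t = t½ × log₂(N₀/N) = 38.53 days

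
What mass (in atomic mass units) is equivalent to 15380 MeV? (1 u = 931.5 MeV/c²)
m = E/c² = 16.51 u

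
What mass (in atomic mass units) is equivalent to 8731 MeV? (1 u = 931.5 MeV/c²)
m = E/c² = 9.373 u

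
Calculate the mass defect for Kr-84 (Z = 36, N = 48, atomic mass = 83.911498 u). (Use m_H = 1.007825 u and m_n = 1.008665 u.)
Δm = Z·m_H + N·m_n − M = 0.7861 u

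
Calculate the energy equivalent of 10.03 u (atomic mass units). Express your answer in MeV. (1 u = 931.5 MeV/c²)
E = mc² = 9343 MeV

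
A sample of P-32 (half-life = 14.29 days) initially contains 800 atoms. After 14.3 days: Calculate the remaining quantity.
N = N₀(1/2)^(t/t½) = 399.8 atoms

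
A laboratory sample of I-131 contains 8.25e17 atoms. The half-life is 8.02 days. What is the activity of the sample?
A = λN = 7.13e16 decays/day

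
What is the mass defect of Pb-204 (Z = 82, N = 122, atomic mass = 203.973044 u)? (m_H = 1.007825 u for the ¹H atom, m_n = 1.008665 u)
Δm = Z·m_H + N·m_n − M = 1.726 u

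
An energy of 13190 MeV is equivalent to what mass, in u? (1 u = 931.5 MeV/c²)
m = E/c² = 14.16 u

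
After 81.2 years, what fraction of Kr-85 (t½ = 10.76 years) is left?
N/N₀ = (1/2)^(t/t½) = 0.005349 = 0.535%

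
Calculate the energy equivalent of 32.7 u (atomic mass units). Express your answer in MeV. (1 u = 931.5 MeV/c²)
E = mc² = 30460 MeV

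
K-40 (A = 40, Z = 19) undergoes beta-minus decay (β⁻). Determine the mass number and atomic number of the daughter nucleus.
Daughter: A = 40, Z = 20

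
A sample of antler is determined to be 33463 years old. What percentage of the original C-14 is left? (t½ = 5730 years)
N/N₀ = (1/2)^(t/t½) = 0.01746 = 1.75%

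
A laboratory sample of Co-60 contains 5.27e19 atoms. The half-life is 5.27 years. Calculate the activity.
A = λN = 6.931e18 decays/year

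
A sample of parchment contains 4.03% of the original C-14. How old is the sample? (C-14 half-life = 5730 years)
Age = t½ × log₂(1/ratio) = 26550 years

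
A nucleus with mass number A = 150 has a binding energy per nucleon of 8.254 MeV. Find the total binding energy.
B.E. = 8.254 × 150 = 1238 MeV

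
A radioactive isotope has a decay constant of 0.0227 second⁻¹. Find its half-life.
t½ = ln(2)/λ = 30.54 seconds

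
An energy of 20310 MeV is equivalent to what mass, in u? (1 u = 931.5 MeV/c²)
m = E/c² = 21.8 u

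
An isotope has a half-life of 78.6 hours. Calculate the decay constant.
λ = ln(2)/t½ = 0.008819 hour⁻¹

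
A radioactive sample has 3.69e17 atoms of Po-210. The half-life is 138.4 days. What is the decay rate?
A = λN = 1.848e15 decays/day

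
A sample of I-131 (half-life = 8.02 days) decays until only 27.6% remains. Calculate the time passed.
t = t½ × log₂(N₀/N) = 14.9 days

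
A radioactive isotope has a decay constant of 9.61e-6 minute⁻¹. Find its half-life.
t½ = ln(2)/λ = 72130 minutes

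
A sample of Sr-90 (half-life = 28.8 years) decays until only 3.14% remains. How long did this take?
t = t½ × log₂(N₀/N) = 143.8 years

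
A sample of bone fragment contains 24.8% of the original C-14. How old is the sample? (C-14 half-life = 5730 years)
Age = t½ × log₂(1/ratio) = 11530 years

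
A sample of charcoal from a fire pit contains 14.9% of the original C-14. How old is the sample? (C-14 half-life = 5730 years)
Age = t½ × log₂(1/ratio) = 15740 years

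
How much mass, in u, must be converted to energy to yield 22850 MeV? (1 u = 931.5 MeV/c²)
m = E/c² = 24.53 u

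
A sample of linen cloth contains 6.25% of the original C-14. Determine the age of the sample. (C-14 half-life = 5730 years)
Age = t½ × log₂(1/ratio) = 22920 years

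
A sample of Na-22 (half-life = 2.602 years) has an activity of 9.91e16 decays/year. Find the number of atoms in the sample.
N = A/λ = 3.72e17 atoms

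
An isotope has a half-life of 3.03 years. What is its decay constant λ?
λ = ln(2)/t½ = 0.2288 year⁻¹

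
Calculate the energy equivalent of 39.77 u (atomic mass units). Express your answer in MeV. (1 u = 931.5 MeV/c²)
E = mc² = 37050 MeV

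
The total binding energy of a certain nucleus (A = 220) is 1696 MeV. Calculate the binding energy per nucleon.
B.E./A = 1696/220 = 7.709 MeV/nucleon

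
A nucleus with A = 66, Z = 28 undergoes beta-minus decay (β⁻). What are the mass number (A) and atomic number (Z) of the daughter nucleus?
Daughter: A = 66, Z = 29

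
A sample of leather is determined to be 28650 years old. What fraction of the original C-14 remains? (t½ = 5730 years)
N/N₀ = (1/2)^(t/t½) = 0.03125 = 3.12%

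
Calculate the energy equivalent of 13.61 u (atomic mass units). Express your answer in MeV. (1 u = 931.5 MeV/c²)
E = mc² = 12680 MeV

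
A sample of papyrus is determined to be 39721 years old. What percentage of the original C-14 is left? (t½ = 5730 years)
N/N₀ = (1/2)^(t/t½) = 0.008189 = 0.819%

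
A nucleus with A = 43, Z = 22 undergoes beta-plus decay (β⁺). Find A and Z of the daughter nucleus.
Daughter: A = 43, Z = 21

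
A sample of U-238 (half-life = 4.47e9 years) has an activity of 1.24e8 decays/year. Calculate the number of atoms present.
N = A/λ = 7.997e17 atoms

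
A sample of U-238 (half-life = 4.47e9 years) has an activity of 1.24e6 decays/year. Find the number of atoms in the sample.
N = A/λ = 7.997e15 atoms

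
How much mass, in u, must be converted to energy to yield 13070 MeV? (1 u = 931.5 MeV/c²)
m = E/c² = 14.03 u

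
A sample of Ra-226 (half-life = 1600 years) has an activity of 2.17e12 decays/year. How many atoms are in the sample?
N = A/λ = 5.009e15 atoms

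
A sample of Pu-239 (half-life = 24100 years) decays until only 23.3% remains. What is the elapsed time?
t = t½ × log₂(N₀/N) = 50650 years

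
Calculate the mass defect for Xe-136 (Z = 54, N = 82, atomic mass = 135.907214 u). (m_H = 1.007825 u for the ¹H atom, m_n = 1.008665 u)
Δm = Z·m_H + N·m_n − M = 1.226 u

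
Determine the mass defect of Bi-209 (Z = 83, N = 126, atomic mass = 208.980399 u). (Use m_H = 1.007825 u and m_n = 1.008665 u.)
Δm = Z·m_H + N·m_n − M = 1.761 u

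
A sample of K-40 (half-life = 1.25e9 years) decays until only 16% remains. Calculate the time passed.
t = t½ × log₂(N₀/N) = 3.305e9 years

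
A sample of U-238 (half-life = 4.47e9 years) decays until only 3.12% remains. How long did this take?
t = t½ × log₂(N₀/N) = 2.236e10 years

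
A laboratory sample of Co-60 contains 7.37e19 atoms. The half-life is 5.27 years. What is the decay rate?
A = λN = 9.694e18 decays/year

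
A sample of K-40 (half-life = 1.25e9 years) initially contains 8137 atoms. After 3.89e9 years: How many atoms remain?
N = N₀(1/2)^(t/t½) = 941.2 atoms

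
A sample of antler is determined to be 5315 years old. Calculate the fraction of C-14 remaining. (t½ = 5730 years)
N/N₀ = (1/2)^(t/t½) = 0.5257 = 52.6%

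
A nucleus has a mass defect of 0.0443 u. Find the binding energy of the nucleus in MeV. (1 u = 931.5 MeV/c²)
B.E. = Δm × 931.5 = 41.27 MeV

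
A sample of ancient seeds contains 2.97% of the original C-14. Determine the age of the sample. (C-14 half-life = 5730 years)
Age = t½ × log₂(1/ratio) = 29070 years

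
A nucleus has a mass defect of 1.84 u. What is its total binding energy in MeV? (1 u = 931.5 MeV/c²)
B.E. = Δm × 931.5 = 1714 MeV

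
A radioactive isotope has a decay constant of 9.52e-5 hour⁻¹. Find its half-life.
t½ = ln(2)/λ = 7281 hours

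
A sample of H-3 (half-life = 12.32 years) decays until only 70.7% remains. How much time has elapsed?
t = t½ × log₂(N₀/N) = 6.163 years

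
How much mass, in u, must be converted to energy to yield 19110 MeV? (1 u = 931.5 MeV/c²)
m = E/c² = 20.52 u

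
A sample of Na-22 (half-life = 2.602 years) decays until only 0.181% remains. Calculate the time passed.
t = t½ × log₂(N₀/N) = 23.7 years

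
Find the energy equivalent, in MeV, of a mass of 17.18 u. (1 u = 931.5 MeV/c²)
E = mc² = 16000 MeV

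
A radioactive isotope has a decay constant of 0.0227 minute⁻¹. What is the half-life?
t½ = ln(2)/λ = 30.54 minutes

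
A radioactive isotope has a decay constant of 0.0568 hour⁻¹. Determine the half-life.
t½ = ln(2)/λ = 12.2 hours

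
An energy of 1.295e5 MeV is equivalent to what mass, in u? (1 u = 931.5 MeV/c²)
m = E/c² = 139 u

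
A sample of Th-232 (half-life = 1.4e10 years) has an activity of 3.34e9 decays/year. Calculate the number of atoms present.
N = A/λ = 6.746e19 atoms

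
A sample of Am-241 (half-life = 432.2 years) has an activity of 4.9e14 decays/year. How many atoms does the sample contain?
N = A/λ = 3.055e17 atoms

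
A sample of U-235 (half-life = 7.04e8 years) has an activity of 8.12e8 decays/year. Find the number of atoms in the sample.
N = A/λ = 8.247e17 atoms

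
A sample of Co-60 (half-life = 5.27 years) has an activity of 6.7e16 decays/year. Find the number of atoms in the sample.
N = A/λ = 5.094e17 atoms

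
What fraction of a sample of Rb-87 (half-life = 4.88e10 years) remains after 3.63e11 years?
N/N₀ = (1/2)^(t/t½) = 0.005765 = 0.576%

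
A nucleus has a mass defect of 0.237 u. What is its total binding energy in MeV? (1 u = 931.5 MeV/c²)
B.E. = Δm × 931.5 = 220.8 MeV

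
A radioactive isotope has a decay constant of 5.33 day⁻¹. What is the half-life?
t½ = ln(2)/λ = 0.13 days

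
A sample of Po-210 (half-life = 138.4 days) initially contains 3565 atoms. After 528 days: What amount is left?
N = N₀(1/2)^(t/t½) = 253.3 atoms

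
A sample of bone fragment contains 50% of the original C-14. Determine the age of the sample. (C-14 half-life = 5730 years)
Age = t½ × log₂(1/ratio) = 5730 years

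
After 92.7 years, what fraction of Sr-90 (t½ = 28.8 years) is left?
N/N₀ = (1/2)^(t/t½) = 0.1074 = 10.7%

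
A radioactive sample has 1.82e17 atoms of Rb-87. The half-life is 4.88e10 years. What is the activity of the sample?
A = λN = 2.585e6 decays/year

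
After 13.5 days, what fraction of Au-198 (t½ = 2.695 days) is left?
N/N₀ = (1/2)^(t/t½) = 0.03105 = 3.1%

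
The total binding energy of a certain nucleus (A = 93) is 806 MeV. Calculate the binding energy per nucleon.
B.E./A = 806/93 = 8.667 MeV/nucleon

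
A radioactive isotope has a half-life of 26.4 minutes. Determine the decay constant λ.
λ = ln(2)/t½ = 0.02626 minute⁻¹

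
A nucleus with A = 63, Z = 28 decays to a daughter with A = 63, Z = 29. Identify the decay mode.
ΔA = 0, ΔZ = +1 ⇒ beta-minus decay (β⁻)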